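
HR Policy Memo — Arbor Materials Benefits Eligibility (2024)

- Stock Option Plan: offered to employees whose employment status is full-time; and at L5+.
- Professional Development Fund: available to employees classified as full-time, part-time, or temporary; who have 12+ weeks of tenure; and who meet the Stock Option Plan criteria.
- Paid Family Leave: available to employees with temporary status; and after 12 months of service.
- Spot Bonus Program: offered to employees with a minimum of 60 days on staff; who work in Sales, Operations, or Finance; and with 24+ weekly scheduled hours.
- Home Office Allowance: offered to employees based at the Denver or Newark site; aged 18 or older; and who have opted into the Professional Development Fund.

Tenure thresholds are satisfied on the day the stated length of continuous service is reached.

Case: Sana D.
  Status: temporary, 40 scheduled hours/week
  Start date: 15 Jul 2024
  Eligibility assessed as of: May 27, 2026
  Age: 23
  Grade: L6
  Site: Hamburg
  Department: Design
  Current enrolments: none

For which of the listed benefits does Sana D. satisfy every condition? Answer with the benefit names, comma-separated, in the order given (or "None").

Service from 15 Jul 2024 to May 27, 2026: 681 days.
Stock Option Plan — status temporary ✗ (requires full-time) → not eligible.
Professional Development Fund — status temporary ✓; service 681 days ≥ 12 weeks (≈84 days) ✓; not eligible for Stock Option Plan ✗ → not eligible.
Paid Family Leave — status temporary ✓; service 681 days ≥ 12 months (≈360 days) ✓ → eligible.
Spot Bonus Program — service 681 days ≥ 60 days ✓; dept Design ✗ → not eligible.
Home Office Allowance — site Hamburg ✗ (not Denver or Newark) → not eligible.

Paid Family Leave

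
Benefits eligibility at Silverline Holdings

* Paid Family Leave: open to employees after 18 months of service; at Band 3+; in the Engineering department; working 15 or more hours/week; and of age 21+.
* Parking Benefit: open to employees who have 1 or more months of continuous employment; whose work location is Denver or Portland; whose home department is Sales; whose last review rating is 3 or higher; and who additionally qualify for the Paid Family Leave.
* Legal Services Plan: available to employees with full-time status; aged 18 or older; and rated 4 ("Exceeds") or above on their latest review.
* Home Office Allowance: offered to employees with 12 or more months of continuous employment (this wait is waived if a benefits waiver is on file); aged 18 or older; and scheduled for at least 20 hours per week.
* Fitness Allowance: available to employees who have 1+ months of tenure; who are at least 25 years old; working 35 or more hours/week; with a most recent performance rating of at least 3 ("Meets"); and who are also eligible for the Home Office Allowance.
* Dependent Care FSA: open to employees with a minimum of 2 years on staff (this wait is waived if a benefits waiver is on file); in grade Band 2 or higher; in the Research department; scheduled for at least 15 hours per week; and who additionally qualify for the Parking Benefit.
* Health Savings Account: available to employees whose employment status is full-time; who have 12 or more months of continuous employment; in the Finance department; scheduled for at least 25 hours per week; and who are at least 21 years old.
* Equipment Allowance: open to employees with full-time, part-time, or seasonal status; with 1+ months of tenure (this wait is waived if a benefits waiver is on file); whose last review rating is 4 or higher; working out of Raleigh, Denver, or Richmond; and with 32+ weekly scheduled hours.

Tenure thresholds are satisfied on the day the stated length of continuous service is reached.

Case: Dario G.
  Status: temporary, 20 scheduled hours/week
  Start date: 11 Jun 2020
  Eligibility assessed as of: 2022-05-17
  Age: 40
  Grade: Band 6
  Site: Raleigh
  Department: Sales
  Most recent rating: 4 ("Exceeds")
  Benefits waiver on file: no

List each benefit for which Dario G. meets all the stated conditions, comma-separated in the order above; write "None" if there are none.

Service from 11 Jun 2020 to 2022-05-17: 705 days.
Paid Family Leave — service 705 days ≥ 18 months (≈540 days) ✓; grade Band 6 ≥ Band 3 ✓; dept Sales ✗ → not eligible.
Parking Benefit — service 705 days ≥ 1 month (≈30 days) ✓; site Raleigh ✗ (not Denver or Portland) → not eligible.
Legal Services Plan — status temporary ✗ (requires full-time) → not eligible.
Home Office Allowance — no waiver, service 705 days ≥ 12 months (≈360 days) ✓; age 40 ≥ 18 ✓; 20 hrs/wk ≥ 20 ✓ → eligible.
Fitness Allowance — service 705 days ≥ 1 month (≈30 days) ✓; age 40 ≥ 25 ✓; 20 hrs/wk < 35 ✗ → not eligible.
Dependent Care FSA — no waiver, service 705 days < 2 years (≈730 days) ✗ → not eligible.
Health Savings Account — status temporary ✗ (requires full-time) → not eligible.
Equipment Allowance — status temporary ✗ (requires full-time, part-time, or seasonal) → not eligible.

Home Office Allowance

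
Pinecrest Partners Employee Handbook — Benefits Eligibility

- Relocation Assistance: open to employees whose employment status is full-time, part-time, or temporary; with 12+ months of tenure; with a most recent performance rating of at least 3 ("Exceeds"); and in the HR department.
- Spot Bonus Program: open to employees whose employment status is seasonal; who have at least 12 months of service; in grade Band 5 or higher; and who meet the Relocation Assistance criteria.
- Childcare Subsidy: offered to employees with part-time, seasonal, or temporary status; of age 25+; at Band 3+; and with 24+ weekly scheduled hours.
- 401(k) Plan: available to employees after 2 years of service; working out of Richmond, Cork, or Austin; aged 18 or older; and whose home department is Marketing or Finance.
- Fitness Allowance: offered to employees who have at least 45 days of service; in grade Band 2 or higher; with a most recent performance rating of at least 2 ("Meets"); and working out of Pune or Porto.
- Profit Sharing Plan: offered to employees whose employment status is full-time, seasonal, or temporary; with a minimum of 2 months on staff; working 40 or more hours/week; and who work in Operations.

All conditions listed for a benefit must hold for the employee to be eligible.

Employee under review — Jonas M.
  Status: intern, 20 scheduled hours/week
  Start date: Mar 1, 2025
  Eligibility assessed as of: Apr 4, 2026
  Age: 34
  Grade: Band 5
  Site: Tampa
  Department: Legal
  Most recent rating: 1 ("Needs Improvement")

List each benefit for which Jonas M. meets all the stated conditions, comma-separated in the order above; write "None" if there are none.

None

Service from Mar 1, 2025 to Apr 4, 2026: 399 days.
Relocation Assistance — status intern ✗ (requires full-time, part-time, or temporary) → not eligible.
Spot Bonus Program — status intern ✗ (requires seasonal) → not eligible.
Childcare Subsidy — status intern ✗ (requires part-time, seasonal, or temporary) → not eligible.
401(k) Plan — service 399 days < 2 years (≈730 days) ✗ → not eligible.
Fitness Allowance — service 399 days ≥ 45 days ✓; grade Band 5 ≥ Band 2 ✓; rating 1 < 2 ✗ → not eligible.
Profit Sharing Plan — status intern ✗ (requires full-time, seasonal, or temporary) → not eligible.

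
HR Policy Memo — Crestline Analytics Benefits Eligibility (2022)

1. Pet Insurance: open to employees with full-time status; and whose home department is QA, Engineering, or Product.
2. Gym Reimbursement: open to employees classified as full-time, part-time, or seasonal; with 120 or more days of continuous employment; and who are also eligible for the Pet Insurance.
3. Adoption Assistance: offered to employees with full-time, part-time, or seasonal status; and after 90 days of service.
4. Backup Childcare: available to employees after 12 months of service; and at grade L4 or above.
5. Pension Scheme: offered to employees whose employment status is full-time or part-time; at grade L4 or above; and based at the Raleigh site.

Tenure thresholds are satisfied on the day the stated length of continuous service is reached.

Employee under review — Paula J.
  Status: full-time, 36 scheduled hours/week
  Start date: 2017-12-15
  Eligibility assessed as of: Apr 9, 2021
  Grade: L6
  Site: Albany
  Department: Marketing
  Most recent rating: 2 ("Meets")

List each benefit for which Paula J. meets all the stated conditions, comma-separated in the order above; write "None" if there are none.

Adoption Assistance, Backup Childcare

Service from 2017-12-15 to Apr 9, 2021: 1211 days.
Pet Insurance — status full-time ✓; dept Marketing ✗ → not eligible.
Gym Reimbursement — status full-time ✓; service 1211 days ≥ 120 days ✓; not eligible for Pet Insurance ✗ → not eligible.
Adoption Assistance — status full-time ✓; service 1211 days ≥ 90 days ✓ → eligible.
Backup Childcare — service 1211 days ≥ 12 months (≈360 days) ✓; grade L6 ≥ L4 ✓ → eligible.
Pension Scheme — status full-time ✓; grade L6 ≥ L4 ✓; site Albany ✗ (not Raleigh) → not eligible.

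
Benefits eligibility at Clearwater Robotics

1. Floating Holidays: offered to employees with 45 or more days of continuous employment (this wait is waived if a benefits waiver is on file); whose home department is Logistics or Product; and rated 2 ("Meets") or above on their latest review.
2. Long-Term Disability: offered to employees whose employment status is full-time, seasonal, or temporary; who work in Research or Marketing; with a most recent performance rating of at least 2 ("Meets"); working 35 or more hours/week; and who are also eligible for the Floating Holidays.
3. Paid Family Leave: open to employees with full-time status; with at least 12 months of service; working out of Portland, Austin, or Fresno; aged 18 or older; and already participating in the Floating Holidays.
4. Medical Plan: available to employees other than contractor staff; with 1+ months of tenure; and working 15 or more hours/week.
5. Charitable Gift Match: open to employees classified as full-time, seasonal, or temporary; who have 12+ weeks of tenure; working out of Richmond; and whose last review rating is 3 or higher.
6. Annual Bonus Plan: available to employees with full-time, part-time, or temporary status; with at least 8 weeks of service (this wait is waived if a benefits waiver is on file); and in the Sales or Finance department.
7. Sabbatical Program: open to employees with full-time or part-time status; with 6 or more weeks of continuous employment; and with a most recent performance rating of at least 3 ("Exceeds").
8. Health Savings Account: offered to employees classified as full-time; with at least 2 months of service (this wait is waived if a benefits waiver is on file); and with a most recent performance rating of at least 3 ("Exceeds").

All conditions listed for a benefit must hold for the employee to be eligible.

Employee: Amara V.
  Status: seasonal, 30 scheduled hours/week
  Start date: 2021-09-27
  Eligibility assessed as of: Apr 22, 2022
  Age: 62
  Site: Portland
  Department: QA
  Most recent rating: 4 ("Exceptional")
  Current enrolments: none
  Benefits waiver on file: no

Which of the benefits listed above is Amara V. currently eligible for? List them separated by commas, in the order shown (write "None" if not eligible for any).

Service from 2021-09-27 to Apr 22, 2022: 207 days.
Floating Holidays — no waiver, service 207 days ≥ 45 days ✓; dept QA ✗ → not eligible.
Long-Term Disability — status seasonal ✓; dept QA ✗ → not eligible.
Paid Family Leave — status seasonal ✗ (requires full-time) → not eligible.
Medical Plan — status seasonal ✓ (not excluded); service 207 days ≥ 1 month (≈30 days) ✓; 30 hrs/wk ≥ 15 ✓ → eligible.
Charitable Gift Match — status seasonal ✓; service 207 days ≥ 12 weeks (≈84 days) ✓; site Portland ✗ (not Richmond) → not eligible.
Annual Bonus Plan — status seasonal ✗ (requires full-time, part-time, or temporary) → not eligible.
Sabbatical Program — status seasonal ✗ (requires full-time or part-time) → not eligible.
Health Savings Account — status seasonal ✗ (requires full-time) → not eligible.

Medical Plan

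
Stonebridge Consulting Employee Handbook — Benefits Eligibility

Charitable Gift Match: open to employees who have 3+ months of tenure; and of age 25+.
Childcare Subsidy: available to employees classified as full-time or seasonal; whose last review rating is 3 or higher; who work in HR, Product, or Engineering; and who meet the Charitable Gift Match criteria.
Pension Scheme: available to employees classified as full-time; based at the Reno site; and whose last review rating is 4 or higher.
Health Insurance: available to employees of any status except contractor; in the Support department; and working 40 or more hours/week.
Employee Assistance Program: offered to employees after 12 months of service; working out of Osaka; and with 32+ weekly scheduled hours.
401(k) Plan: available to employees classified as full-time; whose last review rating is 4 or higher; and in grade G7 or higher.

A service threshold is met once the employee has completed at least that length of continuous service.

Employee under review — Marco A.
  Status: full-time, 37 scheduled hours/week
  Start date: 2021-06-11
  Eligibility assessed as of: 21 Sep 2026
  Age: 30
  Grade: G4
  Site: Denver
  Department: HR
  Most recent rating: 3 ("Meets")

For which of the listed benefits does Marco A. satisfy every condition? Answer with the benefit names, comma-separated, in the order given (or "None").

Service from 2021-06-11 to 21 Sep 2026: 1928 days.
Charitable Gift Match — service 1928 days ≥ 3 months (≈90 days) ✓; age 30 ≥ 25 ✓ → eligible.
Childcare Subsidy — status full-time ✓; rating 3 ≥ 3 ✓; dept HR ✓; eligible for Charitable Gift Match ✓ → eligible.
Pension Scheme — status full-time ✓; site Denver ✗ (not Reno) → not eligible.
Health Insurance — status full-time ✓ (not excluded); dept HR ✗ → not eligible.
Employee Assistance Program — service 1928 days ≥ 12 months (≈360 days) ✓; site Denver ✗ (not Osaka) → not eligible.
401(k) Plan — status full-time ✓; rating 3 < 4 ✗ → not eligible.

Charitable Gift Match, Childcare Subsidy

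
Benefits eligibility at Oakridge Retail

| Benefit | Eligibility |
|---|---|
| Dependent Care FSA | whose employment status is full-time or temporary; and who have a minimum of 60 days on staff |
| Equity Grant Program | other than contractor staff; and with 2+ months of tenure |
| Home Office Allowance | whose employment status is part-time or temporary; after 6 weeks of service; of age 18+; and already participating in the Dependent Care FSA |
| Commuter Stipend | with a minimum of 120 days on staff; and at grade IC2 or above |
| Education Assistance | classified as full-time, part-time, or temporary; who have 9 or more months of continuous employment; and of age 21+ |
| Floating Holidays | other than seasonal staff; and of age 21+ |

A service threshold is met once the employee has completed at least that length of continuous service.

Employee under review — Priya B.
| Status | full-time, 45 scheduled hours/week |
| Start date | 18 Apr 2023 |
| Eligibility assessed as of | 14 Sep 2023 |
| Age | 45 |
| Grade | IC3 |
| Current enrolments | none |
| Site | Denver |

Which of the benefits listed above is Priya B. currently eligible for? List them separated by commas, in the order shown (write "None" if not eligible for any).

Service from 18 Apr 2023 to 14 Sep 2023: 149 days.
Dependent Care FSA — status full-time ✓; service 149 days ≥ 60 days ✓ → eligible.
Equity Grant Program — status full-time ✓ (not excluded); service 149 days ≥ 2 months (≈60 days) ✓ → eligible.
Home Office Allowance — status full-time ✗ (requires part-time or temporary) → not eligible.
Commuter Stipend — service 149 days ≥ 120 days ✓; grade IC3 ≥ IC2 ✓ → eligible.
Education Assistance — status full-time ✓; service 149 days < 9 months (≈270 days) ✗ → not eligible.
Floating Holidays — status full-time ✓ (not excluded); age 45 ≥ 21 ✓ → eligible.

Dependent Care FSA, Equity Grant Program, Commuter Stipend, Floating Holidays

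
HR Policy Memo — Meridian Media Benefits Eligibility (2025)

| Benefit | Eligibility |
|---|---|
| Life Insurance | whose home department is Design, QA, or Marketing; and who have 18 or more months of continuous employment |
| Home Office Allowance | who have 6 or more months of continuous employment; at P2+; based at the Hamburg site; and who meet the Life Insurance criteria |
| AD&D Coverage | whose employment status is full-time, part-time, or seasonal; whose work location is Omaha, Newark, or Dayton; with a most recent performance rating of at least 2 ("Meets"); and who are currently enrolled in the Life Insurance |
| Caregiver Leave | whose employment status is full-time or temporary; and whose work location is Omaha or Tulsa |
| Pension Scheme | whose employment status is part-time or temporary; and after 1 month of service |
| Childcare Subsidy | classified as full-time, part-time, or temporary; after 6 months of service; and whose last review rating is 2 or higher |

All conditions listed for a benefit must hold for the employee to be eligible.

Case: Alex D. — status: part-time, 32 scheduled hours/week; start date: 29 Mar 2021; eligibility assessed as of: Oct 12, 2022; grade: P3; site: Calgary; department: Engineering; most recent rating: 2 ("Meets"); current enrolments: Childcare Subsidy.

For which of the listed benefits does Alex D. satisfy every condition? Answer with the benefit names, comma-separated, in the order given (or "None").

Pension Scheme, Childcare Subsidy

Service from 29 Mar 2021 to Oct 12, 2022: 562 days.
Life Insurance — dept Engineering ✗ → not eligible.
Home Office Allowance — service 562 days ≥ 6 months (≈180 days) ✓; grade P3 ≥ P2 ✓; site Calgary ✗ (not Hamburg) → not eligible.
AD&D Coverage — status part-time ✓; site Calgary ✗ (not Omaha, Newark, or Dayton) → not eligible.
Caregiver Leave — status part-time ✗ (requires full-time or temporary) → not eligible.
Pension Scheme — status part-time ✓; service 562 days ≥ 1 month (≈30 days) ✓ → eligible.
Childcare Subsidy — status part-time ✓; service 562 days ≥ 6 months (≈180 days) ✓; rating 2 ≥ 2 ✓ → eligible.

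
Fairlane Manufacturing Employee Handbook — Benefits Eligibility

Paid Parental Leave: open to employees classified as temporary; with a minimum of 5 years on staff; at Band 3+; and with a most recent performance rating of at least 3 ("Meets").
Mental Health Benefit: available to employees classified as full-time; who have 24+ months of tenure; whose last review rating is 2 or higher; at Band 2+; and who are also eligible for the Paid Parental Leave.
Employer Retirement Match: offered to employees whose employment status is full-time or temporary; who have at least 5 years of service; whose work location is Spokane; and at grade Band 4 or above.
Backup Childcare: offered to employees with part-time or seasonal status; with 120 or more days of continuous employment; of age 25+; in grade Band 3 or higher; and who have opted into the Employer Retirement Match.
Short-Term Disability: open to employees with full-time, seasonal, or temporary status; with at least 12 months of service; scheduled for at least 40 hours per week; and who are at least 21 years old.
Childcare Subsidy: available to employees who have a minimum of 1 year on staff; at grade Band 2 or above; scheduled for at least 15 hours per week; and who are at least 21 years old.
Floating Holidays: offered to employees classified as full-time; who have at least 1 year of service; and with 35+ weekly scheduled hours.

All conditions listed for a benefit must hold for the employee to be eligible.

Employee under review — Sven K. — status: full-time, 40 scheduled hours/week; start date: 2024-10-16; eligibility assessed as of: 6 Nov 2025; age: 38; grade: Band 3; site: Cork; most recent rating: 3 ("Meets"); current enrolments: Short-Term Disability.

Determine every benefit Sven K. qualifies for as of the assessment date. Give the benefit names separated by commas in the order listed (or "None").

Short-Term Disability, Childcare Subsidy, Floating Holidays

Service from 2024-10-16 to 6 Nov 2025: 386 days.
Paid Parental Leave — status full-time ✗ (requires temporary) → not eligible.
Mental Health Benefit — status full-time ✓; service 386 days < 24 months (≈720 days) ✗ → not eligible.
Employer Retirement Match — status full-time ✓; service 386 days < 5 years (≈1825 days) ✗ → not eligible.
Backup Childcare — status full-time ✗ (requires part-time or seasonal) → not eligible.
Short-Term Disability — status full-time ✓; service 386 days ≥ 12 months (≈360 days) ✓; 40 hrs/wk ≥ 40 ✓; age 38 ≥ 21 ✓ → eligible.
Childcare Subsidy — service 386 days ≥ 1 year (≈365 days) ✓; grade Band 3 ≥ Band 2 ✓; 40 hrs/wk ≥ 15 ✓; age 38 ≥ 21 ✓ → eligible.
Floating Holidays — status full-time ✓; service 386 days ≥ 1 year (≈365 days) ✓; 40 hrs/wk ≥ 35 ✓ → eligible.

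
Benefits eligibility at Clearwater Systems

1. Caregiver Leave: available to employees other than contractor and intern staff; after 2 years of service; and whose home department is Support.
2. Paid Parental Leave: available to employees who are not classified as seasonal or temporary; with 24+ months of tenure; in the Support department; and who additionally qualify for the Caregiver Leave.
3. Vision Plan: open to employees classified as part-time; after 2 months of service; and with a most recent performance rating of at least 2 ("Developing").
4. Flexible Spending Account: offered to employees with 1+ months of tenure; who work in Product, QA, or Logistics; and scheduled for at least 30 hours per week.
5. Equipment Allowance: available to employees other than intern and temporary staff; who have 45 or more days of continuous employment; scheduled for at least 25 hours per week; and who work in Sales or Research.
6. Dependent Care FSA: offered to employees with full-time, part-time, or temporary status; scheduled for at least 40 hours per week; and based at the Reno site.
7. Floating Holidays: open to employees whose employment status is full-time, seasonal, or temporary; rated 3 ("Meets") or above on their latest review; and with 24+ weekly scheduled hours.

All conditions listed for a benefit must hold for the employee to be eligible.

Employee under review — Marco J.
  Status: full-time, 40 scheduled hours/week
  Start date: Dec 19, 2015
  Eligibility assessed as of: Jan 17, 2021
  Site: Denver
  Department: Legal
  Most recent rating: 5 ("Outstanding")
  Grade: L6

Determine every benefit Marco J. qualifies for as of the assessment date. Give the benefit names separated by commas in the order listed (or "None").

Service from Dec 19, 2015 to Jan 17, 2021: 1856 days.
Caregiver Leave — status full-time ✓ (not excluded); service 1856 days ≥ 2 years (≈730 days) ✓; dept Legal ✗ → not eligible.
Paid Parental Leave — status full-time ✓ (not excluded); service 1856 days ≥ 24 months (≈720 days) ✓; dept Legal ✗ → not eligible.
Vision Plan — status full-time ✗ (requires part-time) → not eligible.
Flexible Spending Account — service 1856 days ≥ 1 month (≈30 days) ✓; dept Legal ✗ → not eligible.
Equipment Allowance — status full-time ✓ (not excluded); service 1856 days ≥ 45 days ✓; 40 hrs/wk ≥ 25 ✓; dept Legal ✗ → not eligible.
Dependent Care FSA — status full-time ✓; 40 hrs/wk ≥ 40 ✓; site Denver ✗ (not Reno) → not eligible.
Floating Holidays — status full-time ✓; rating 5 ≥ 3 ✓; 40 hrs/wk ≥ 24 ✓ → eligible.

Floating Holidays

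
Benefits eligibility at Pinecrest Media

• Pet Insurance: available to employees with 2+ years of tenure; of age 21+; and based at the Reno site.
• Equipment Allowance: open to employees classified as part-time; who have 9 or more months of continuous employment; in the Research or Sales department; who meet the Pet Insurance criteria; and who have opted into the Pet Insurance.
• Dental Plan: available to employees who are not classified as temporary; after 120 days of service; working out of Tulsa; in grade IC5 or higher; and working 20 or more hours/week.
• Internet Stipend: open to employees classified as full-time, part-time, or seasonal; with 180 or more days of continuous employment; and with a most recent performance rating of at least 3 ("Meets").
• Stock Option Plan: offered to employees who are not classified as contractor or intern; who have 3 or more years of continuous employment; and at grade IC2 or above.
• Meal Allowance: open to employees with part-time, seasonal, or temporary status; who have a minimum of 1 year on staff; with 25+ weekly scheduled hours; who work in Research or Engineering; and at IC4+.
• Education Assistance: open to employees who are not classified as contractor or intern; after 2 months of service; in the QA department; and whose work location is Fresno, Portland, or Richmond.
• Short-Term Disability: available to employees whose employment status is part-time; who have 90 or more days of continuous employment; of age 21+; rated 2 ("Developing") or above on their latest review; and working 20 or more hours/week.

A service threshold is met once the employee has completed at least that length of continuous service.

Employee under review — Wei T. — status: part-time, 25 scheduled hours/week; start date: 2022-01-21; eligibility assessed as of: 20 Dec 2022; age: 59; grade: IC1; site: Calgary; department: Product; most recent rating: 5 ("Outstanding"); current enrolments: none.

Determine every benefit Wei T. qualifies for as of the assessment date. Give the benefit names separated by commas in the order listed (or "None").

Service from 2022-01-21 to 20 Dec 2022: 333 days.
Pet Insurance — service 333 days < 2 years (≈730 days) ✗ → not eligible.
Equipment Allowance — status part-time ✓; service 333 days ≥ 9 months (≈270 days) ✓; dept Product ✗ → not eligible.
Dental Plan — status part-time ✓ (not excluded); service 333 days ≥ 120 days ✓; site Calgary ✗ (not Tulsa) → not eligible.
Internet Stipend — status part-time ✓; service 333 days ≥ 180 days ✓; rating 5 ≥ 3 ✓ → eligible.
Stock Option Plan — status part-time ✓ (not excluded); service 333 days < 3 years (≈1095 days) ✗ → not eligible.
Meal Allowance — status part-time ✓; service 333 days < 1 year (≈365 days) ✗ → not eligible.
Education Assistance — status part-time ✓ (not excluded); service 333 days ≥ 2 months (≈60 days) ✓; dept Product ✗ → not eligible.
Short-Term Disability — status part-time ✓; service 333 days ≥ 90 days ✓; age 59 ≥ 21 ✓; rating 5 ≥ 2 ✓; 25 hrs/wk ≥ 20 ✓ → eligible.

Internet Stipend, Short-Term Disability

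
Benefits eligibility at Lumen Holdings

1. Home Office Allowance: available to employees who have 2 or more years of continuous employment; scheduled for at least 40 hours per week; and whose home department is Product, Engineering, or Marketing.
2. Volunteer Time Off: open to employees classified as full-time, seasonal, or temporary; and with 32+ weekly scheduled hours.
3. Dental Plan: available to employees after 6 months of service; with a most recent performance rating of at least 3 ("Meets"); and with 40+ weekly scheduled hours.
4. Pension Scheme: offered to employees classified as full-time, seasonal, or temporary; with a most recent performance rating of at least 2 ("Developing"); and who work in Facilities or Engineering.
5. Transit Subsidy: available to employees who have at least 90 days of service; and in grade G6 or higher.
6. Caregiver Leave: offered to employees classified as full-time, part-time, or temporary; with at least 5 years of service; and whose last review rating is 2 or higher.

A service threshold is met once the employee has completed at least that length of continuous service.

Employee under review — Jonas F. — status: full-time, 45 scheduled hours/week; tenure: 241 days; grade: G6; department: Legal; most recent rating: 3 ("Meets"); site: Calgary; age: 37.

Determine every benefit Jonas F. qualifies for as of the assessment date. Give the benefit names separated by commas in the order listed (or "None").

Volunteer Time Off, Dental Plan, Transit Subsidy

Home Office Allowance — service 241 days < 2 years (≈730 days) ✗ → not eligible.
Volunteer Time Off — status full-time ✓; 45 hrs/wk ≥ 32 ✓ → eligible.
Dental Plan — service 241 days ≥ 6 months (≈180 days) ✓; rating 3 ≥ 3 ✓; 45 hrs/wk ≥ 40 ✓ → eligible.
Pension Scheme — status full-time ✓; rating 3 ≥ 2 ✓; dept Legal ✗ → not eligible.
Transit Subsidy — service 241 days ≥ 90 days ✓; grade G6 ≥ G6 ✓ → eligible.
Caregiver Leave — status full-time ✓; service 241 days < 5 years (≈1825 days) ✗ → not eligible.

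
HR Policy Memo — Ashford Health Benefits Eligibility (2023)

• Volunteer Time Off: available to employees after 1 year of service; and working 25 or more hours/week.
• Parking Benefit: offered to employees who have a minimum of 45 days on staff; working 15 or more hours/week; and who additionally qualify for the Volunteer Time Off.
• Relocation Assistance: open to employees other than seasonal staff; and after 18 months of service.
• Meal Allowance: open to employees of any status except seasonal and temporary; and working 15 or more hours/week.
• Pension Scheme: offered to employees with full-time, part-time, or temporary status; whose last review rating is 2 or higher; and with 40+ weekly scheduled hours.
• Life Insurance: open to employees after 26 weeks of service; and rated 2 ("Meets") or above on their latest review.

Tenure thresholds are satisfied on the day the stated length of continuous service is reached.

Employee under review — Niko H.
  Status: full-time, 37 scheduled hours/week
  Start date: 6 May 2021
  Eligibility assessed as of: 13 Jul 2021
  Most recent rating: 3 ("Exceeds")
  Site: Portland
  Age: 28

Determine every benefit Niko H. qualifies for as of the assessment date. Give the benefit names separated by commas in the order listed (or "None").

Meal Allowance

Service from 6 May 2021 to 13 Jul 2021: 68 days.
Volunteer Time Off — service 68 days < 1 year (≈365 days) ✗ → not eligible.
Parking Benefit — service 68 days ≥ 45 days ✓; 37 hrs/wk ≥ 15 ✓; not eligible for Volunteer Time Off ✗ → not eligible.
Relocation Assistance — status full-time ✓ (not excluded); service 68 days < 18 months (≈540 days) ✗ → not eligible.
Meal Allowance — status full-time ✓ (not excluded); 37 hrs/wk ≥ 15 ✓ → eligible.
Pension Scheme — status full-time ✓; rating 3 ≥ 2 ✓; 37 hrs/wk < 40 ✗ → not eligible.
Life Insurance — service 68 days < 26 weeks (≈182 days) ✗ → not eligible.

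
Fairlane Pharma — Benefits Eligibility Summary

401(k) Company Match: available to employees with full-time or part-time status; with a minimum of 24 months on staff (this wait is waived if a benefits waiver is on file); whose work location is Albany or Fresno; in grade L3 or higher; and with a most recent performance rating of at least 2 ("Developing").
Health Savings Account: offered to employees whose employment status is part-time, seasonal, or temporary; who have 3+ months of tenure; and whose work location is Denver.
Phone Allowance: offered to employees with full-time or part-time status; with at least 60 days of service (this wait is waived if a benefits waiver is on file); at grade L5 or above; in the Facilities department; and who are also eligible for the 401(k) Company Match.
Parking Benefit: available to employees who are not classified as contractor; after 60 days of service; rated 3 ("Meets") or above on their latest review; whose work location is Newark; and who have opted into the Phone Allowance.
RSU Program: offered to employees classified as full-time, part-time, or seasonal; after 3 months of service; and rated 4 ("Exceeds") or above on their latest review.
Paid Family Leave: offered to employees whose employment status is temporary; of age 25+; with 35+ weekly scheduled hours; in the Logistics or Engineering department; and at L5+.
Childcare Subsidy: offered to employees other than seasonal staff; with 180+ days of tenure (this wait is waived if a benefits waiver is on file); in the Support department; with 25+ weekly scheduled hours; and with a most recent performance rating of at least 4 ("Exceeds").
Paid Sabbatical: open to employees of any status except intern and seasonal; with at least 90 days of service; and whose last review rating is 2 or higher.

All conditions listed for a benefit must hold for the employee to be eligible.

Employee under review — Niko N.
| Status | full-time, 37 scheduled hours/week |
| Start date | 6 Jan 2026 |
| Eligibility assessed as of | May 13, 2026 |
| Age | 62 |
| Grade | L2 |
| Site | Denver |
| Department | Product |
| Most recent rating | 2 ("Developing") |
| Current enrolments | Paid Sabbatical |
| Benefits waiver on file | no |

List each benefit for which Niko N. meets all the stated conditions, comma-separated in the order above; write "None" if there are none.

Service from 6 Jan 2026 to May 13, 2026: 127 days.
401(k) Company Match — status full-time ✓; no waiver, service 127 days < 24 months (≈720 days) ✗ → not eligible.
Health Savings Account — status full-time ✗ (requires part-time, seasonal, or temporary) → not eligible.
Phone Allowance — status full-time ✓; no waiver, service 127 days ≥ 60 days ✓; grade L2 < L5 ✗ → not eligible.
Parking Benefit — status full-time ✓ (not excluded); service 127 days ≥ 60 days ✓; rating 2 < 3 ✗ → not eligible.
RSU Program — status full-time ✓; service 127 days ≥ 3 months (≈90 days) ✓; rating 2 < 4 ✗ → not eligible.
Paid Family Leave — status full-time ✗ (requires temporary) → not eligible.
Childcare Subsidy — status full-time ✓ (not excluded); no waiver, service 127 days < 180 days ✗ → not eligible.
Paid Sabbatical — status full-time ✓ (not excluded); service 127 days ≥ 90 days ✓; rating 2 ≥ 2 ✓ → eligible.

Paid Sabbatical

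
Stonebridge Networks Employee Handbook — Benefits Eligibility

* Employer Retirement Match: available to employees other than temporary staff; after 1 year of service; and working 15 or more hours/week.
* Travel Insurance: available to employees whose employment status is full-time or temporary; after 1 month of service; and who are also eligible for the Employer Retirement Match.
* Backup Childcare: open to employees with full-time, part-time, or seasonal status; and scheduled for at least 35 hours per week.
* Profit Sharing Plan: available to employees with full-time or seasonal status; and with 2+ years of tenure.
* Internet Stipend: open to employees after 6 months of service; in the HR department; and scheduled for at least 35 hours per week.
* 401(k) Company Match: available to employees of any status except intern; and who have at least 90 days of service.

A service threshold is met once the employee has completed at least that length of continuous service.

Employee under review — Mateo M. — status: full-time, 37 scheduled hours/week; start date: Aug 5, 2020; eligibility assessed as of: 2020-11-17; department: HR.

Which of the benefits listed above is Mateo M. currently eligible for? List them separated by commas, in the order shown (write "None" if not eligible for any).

Backup Childcare, 401(k) Company Match

Service from Aug 5, 2020 to 2020-11-17: 104 days.
Employer Retirement Match — status full-time ✓ (not excluded); service 104 days < 1 year (≈365 days) ✗ → not eligible.
Travel Insurance — status full-time ✓; service 104 days ≥ 1 month (≈30 days) ✓; not eligible for Employer Retirement Match ✗ → not eligible.
Backup Childcare — status full-time ✓; 37 hrs/wk ≥ 35 ✓ → eligible.
Profit Sharing Plan — status full-time ✓; service 104 days < 2 years (≈730 days) ✗ → not eligible.
Internet Stipend — service 104 days < 6 months (≈180 days) ✗ → not eligible.
401(k) Company Match — status full-time ✓ (not excluded); service 104 days ≥ 90 days ✓ → eligible.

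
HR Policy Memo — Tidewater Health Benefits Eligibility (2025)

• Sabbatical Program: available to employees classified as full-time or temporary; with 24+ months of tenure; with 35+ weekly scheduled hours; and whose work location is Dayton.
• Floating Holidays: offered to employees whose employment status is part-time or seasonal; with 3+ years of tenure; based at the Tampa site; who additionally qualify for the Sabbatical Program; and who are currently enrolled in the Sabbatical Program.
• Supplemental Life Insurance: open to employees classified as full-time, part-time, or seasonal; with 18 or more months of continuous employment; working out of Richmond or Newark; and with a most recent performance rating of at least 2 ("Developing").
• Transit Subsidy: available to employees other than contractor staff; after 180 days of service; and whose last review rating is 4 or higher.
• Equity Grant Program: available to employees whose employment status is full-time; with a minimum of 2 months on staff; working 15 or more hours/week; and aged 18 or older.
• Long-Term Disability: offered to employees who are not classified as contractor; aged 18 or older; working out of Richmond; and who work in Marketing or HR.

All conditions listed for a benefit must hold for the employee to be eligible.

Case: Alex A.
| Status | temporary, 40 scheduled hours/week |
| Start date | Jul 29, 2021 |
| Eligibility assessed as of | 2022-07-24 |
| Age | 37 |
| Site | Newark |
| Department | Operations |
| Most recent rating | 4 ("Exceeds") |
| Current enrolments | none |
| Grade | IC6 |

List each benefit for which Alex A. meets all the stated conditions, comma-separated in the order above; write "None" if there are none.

Service from Jul 29, 2021 to 2022-07-24: 360 days.
Sabbatical Program — status temporary ✓; service 360 days < 24 months (≈720 days) ✗ → not eligible.
Floating Holidays — status temporary ✗ (requires part-time or seasonal) → not eligible.
Supplemental Life Insurance — status temporary ✗ (requires full-time, part-time, or seasonal) → not eligible.
Transit Subsidy — status temporary ✓ (not excluded); service 360 days ≥ 180 days ✓; rating 4 ≥ 4 ✓ → eligible.
Equity Grant Program — status temporary ✗ (requires full-time) → not eligible.
Long-Term Disability — status temporary ✓ (not excluded); age 37 ≥ 18 ✓; site Newark ✗ (not Richmond) → not eligible.

Transit Subsidy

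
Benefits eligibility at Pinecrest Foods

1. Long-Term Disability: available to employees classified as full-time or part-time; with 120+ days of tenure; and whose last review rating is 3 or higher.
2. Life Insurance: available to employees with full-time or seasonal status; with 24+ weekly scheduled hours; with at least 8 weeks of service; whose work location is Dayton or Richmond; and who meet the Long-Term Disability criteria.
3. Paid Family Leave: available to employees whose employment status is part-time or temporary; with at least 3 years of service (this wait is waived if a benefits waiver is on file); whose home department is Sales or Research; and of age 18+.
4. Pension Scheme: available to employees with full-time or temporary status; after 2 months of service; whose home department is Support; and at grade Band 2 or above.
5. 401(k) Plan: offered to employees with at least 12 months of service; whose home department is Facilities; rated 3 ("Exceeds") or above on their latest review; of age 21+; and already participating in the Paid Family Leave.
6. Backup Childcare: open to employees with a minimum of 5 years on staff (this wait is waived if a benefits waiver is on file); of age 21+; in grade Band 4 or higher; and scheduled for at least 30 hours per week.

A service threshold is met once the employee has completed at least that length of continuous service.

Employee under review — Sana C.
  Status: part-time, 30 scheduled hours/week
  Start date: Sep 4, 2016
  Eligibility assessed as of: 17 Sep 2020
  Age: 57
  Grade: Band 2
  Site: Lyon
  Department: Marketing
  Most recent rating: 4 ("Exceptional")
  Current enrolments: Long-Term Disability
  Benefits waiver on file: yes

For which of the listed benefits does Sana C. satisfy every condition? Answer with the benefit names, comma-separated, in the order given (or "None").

Long-Term Disability

Service from Sep 4, 2016 to 17 Sep 2020: 1474 days.
Long-Term Disability — status part-time ✓; service 1474 days ≥ 120 days ✓; rating 4 ≥ 3 ✓ → eligible.
Life Insurance — status part-time ✗ (requires full-time or seasonal) → not eligible.
Paid Family Leave — status part-time ✓; benefits waiver on file ✓; dept Marketing ✗ → not eligible.
Pension Scheme — status part-time ✗ (requires full-time or temporary) → not eligible.
401(k) Plan — service 1474 days ≥ 12 months (≈360 days) ✓; dept Marketing ✗ → not eligible.
Backup Childcare — benefits waiver on file ✓; age 57 ≥ 21 ✓; grade Band 2 < Band 4 ✗ → not eligible.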